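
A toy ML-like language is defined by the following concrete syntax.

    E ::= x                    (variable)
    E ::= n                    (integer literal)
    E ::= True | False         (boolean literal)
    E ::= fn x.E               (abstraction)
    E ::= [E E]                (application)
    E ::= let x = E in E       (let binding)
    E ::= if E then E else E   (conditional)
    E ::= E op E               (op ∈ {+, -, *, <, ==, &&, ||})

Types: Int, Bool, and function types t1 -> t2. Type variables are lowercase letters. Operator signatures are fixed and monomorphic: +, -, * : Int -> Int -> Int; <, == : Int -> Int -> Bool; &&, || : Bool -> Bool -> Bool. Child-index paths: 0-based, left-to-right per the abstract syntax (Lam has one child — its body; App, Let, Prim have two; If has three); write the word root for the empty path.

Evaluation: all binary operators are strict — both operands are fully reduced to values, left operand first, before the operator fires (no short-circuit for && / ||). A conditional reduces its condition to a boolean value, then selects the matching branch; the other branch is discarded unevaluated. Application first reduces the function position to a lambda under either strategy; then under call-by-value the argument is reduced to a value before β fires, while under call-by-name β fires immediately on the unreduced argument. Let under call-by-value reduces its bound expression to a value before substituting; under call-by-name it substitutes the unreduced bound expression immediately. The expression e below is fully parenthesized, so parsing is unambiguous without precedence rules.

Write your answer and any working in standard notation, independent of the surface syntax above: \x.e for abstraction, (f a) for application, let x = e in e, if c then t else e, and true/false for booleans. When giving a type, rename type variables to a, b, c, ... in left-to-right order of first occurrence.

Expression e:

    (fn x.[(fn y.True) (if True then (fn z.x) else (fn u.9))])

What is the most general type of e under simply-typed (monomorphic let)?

Working:
\y._ : b -> Bool
  unify Bool ~ Bool
x : a
\z._ : c -> a
\u._ : d -> Int
  unify c -> a ~ d -> Int
  unify c ~ d
  unify a ~ Int
  unify b -> Bool ~ (d -> Int) -> e
  unify b ~ d -> Int
  unify Bool ~ e
_ _ : Bool
\x._ : Int -> Bool

Answer: Int -> Bool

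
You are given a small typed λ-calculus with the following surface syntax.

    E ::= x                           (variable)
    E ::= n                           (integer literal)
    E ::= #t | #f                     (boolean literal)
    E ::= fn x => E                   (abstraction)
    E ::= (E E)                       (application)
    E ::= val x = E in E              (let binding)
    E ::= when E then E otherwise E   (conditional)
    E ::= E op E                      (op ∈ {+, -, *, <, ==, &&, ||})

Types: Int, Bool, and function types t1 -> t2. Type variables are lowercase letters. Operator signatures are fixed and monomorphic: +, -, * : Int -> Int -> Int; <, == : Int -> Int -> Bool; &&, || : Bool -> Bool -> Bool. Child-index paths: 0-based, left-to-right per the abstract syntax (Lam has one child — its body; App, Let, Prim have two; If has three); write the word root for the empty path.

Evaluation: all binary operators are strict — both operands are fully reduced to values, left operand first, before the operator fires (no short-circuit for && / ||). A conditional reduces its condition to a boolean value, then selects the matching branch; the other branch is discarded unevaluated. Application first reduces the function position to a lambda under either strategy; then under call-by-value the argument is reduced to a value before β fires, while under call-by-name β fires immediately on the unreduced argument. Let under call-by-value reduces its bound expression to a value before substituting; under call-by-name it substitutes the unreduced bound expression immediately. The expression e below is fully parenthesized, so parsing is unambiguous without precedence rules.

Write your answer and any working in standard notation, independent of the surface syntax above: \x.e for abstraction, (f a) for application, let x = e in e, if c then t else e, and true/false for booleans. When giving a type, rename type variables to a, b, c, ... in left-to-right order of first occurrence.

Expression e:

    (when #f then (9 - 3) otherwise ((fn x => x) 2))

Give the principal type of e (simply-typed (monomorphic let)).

Answer: Int

Trace:
  unify Bool ~ Bool
  unify Int ~ Int
  unify Int ~ Int
x : a
\x._ : a -> a
  unify a -> a ~ Int -> b
  unify a ~ Int
  unify Int ~ b
_ _ : Int
  unify Int ~ Int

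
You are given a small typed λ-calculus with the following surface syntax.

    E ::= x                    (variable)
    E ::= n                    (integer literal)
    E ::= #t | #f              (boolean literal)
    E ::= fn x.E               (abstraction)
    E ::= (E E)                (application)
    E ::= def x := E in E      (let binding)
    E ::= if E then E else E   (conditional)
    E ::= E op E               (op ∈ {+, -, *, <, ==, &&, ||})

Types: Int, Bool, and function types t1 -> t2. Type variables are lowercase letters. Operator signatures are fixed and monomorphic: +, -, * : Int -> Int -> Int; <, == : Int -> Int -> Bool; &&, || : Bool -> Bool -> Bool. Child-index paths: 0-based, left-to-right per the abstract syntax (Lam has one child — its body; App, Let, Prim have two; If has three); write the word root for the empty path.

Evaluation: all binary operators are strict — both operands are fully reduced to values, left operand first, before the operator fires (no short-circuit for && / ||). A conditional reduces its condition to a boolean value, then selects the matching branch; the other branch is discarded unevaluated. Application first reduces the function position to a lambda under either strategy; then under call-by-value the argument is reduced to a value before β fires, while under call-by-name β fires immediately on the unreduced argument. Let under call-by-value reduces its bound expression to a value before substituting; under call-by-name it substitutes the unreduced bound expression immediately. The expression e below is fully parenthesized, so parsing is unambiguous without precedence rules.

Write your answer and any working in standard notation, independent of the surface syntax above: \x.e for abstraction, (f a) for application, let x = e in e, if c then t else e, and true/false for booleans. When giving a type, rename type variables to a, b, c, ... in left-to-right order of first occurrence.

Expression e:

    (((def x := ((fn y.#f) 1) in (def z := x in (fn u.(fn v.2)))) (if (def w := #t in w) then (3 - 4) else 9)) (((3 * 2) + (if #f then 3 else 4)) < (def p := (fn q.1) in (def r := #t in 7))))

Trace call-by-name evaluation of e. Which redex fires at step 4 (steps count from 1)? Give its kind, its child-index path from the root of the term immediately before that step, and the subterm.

Answer: beta at root : ((\v.2) (((3 * 2) + (if false then 3 else 4)) < (let p = (\q.1) in (let r = true in 7))))

Trace:
step 0: (((let x = ((\y.false) 1) in (let z = x in (\u.(\v.2)))) (if (let w = true in w) then (3 - 4) else 9)) (((3 * 2) + (if false then 3 else 4)) < (let p = (\q.1) in (let r = true in 7))))
step 1: [let@0.0] (((let z = ((\y.false) 1) in (\u.(\v.2))) (if (let w = true in w) then (3 - 4) else 9)) (((3 * 2) + (if false then 3 else 4)) < (let p = (\q.1) in (let r = true in 7))))
step 2: [let@0.0] (((\u.(\v.2)) (if (let w = true in w) then (3 - 4) else 9)) (((3 * 2) + (if false then 3 else 4)) < (let p = (\q.1) in (let r = true in 7))))
step 3: [beta@0] ((\v.2) (((3 * 2) + (if false then 3 else 4)) < (let p = (\q.1) in (let r = true in 7))))
step 4: [beta@root] 2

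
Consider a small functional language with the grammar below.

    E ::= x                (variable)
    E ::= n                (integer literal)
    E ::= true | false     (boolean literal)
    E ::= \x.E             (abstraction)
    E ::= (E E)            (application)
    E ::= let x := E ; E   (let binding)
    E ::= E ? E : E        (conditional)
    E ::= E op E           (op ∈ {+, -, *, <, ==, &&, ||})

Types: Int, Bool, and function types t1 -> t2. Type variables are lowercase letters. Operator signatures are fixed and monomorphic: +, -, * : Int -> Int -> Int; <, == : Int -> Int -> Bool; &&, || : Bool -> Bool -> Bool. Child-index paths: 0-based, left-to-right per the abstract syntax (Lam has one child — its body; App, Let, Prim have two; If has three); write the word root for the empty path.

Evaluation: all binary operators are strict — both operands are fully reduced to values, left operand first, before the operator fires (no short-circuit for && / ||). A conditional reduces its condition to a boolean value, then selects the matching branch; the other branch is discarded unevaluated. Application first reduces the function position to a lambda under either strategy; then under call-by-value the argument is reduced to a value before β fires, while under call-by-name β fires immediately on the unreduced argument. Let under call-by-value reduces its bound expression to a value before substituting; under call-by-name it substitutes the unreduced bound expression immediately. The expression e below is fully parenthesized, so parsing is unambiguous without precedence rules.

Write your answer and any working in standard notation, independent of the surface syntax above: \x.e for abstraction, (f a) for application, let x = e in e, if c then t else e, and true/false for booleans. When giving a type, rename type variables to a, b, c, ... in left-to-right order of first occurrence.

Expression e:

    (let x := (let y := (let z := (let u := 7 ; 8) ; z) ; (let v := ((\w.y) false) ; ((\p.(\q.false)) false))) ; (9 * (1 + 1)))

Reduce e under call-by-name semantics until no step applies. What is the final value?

Derivation:
step 0: (let x = (let y = (let z = (let u = 7 in 8) in z) in (let v = ((\w.y) false) in ((\p.(\q.false)) false))) in (9 * (1 + 1)))
step 1: [let@root] (9 * (1 + 1))
step 2: [delta@1] (9 * 2)
step 3: [delta@root] 18

Answer: 18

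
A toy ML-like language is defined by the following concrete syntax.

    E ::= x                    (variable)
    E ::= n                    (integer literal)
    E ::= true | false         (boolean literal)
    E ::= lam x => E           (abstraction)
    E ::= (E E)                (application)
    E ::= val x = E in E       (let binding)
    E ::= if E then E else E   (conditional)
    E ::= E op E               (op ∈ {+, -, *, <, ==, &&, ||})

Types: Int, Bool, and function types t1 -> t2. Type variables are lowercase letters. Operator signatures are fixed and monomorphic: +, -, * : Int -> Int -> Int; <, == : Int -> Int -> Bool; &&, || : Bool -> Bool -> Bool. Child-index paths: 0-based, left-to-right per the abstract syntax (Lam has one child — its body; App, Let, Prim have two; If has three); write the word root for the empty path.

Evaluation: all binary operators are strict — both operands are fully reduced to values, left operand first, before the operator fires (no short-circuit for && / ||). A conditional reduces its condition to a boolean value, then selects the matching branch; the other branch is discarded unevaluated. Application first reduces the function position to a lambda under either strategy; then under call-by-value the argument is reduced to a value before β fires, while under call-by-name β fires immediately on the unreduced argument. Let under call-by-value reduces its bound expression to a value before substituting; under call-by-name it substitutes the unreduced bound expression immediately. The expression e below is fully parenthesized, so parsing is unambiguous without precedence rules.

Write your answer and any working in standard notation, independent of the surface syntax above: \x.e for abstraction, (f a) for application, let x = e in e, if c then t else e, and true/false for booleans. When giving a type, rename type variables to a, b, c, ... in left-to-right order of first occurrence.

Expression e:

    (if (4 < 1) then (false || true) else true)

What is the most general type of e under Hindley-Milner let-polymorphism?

Working:
  unify Int ~ Int
  unify Int ~ Int
  unify Bool ~ Bool
  unify Bool ~ Bool
  unify Bool ~ Bool
  unify Bool ~ Bool

Answer: Bool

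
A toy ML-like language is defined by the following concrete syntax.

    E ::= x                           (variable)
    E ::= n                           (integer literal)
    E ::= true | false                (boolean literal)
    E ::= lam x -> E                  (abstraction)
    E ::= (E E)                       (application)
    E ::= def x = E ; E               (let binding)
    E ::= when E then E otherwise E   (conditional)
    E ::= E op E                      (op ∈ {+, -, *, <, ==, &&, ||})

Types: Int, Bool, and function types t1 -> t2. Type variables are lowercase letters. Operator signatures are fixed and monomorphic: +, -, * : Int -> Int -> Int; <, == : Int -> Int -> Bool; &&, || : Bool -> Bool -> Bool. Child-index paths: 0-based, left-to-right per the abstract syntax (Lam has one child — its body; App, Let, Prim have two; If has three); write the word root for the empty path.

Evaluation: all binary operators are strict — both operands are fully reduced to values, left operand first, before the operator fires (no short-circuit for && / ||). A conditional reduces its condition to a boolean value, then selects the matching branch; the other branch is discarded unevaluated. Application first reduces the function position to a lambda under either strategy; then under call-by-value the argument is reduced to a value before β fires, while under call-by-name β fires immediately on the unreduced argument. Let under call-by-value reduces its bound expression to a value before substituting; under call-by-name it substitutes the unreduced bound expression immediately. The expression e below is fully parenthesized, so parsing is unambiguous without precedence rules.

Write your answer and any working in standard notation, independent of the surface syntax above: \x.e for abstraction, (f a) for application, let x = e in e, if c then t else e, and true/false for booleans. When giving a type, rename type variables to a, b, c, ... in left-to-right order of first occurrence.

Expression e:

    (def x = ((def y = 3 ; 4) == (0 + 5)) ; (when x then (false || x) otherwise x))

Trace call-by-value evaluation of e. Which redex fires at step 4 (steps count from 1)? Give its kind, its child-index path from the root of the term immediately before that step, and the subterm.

Answer: let at root : (let x = false in (if x then (false || x) else x))

Working:
step 0: (let x = ((let y = 3 in 4) == (0 + 5)) in (if x then (false || x) else x))
step 1: [let@0.0] (let x = (4 == (0 + 5)) in (if x then (false || x) else x))
step 2: [delta@0.1] (let x = (4 == 5) in (if x then (false || x) else x))
step 3: [delta@0] (let x = false in (if x then (false || x) else x))
step 4: [let@root] (if false then (false || false) else false)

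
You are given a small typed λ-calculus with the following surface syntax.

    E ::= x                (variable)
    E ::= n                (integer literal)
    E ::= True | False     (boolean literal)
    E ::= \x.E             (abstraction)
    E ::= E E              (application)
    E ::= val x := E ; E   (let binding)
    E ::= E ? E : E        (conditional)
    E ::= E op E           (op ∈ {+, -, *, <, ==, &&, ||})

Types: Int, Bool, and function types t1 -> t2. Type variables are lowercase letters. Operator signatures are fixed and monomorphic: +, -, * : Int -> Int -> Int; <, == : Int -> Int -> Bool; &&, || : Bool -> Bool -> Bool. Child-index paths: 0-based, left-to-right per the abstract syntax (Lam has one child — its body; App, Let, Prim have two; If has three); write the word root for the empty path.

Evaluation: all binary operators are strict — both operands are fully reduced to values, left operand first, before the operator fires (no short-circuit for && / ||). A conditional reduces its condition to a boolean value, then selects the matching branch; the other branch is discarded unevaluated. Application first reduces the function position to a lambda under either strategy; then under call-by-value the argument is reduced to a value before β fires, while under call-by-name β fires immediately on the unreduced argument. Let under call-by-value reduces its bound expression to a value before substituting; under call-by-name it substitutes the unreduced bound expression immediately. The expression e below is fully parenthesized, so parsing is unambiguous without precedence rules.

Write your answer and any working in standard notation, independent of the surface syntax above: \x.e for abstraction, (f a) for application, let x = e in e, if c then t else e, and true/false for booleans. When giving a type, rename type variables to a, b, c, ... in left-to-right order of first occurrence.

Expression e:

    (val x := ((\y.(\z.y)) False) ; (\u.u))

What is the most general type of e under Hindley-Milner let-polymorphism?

Derivation:
y : a
\z._ : b -> a
\y._ : a -> b -> a
  unify a -> b -> a ~ Bool -> c
  unify a ~ Bool
  unify b -> Bool ~ c
_ _ : b -> Bool
let x : forall. b -> Bool
u : d
\u._ : d -> d

Answer: a -> a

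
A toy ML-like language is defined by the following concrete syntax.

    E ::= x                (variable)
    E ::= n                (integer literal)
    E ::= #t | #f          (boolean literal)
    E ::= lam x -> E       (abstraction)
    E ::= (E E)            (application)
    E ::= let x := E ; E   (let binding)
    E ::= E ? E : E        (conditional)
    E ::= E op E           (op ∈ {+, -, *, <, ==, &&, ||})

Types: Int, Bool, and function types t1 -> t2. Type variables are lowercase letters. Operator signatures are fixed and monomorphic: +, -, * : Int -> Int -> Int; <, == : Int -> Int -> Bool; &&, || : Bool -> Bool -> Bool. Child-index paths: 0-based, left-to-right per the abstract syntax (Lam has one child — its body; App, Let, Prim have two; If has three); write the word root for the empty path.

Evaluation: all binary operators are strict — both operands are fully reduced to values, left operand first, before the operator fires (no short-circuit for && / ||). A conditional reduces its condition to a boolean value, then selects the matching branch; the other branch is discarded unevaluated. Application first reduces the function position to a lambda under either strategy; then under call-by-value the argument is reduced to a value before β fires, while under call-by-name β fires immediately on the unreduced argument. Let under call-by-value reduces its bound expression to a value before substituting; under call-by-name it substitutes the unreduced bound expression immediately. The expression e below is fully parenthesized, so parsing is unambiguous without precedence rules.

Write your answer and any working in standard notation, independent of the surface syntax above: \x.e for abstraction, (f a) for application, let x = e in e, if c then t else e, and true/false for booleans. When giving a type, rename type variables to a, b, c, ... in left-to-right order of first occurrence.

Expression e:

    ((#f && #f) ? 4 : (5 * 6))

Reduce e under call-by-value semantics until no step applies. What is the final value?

Answer: 30

Trace:
step 0: (if (false && false) then 4 else (5 * 6))
step 1: [delta@0] (if false then 4 else (5 * 6))
step 2: [if@root] (5 * 6)
step 3: [delta@root] 30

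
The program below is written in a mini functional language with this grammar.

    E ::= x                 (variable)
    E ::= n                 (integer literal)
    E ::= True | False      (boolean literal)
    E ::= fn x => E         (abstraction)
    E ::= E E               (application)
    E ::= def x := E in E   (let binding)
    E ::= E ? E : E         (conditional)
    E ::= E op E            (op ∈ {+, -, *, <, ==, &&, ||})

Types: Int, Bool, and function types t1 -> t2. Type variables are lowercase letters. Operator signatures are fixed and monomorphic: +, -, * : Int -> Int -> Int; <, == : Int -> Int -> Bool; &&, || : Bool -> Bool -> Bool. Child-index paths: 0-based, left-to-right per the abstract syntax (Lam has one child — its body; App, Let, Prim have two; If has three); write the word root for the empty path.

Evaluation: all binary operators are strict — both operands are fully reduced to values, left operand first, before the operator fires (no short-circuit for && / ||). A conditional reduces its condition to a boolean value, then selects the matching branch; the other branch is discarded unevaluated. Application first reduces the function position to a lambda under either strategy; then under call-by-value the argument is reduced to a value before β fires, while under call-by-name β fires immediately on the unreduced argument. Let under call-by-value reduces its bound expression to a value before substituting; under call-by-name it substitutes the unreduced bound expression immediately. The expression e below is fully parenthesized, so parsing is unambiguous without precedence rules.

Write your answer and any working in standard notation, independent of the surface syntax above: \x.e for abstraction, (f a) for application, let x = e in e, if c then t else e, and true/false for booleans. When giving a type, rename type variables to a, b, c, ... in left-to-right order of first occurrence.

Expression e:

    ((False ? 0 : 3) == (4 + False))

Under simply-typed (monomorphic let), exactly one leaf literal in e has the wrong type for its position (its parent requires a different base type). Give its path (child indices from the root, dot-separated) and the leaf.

Answer: 1.1 : false

Working:
  unify Bool ~ Bool
  unify Int ~ Int
  unify Int ~ Int
  unify Int ~ Int
  unify Bool ~ Int
  FAIL: mismatch Bool ~ Int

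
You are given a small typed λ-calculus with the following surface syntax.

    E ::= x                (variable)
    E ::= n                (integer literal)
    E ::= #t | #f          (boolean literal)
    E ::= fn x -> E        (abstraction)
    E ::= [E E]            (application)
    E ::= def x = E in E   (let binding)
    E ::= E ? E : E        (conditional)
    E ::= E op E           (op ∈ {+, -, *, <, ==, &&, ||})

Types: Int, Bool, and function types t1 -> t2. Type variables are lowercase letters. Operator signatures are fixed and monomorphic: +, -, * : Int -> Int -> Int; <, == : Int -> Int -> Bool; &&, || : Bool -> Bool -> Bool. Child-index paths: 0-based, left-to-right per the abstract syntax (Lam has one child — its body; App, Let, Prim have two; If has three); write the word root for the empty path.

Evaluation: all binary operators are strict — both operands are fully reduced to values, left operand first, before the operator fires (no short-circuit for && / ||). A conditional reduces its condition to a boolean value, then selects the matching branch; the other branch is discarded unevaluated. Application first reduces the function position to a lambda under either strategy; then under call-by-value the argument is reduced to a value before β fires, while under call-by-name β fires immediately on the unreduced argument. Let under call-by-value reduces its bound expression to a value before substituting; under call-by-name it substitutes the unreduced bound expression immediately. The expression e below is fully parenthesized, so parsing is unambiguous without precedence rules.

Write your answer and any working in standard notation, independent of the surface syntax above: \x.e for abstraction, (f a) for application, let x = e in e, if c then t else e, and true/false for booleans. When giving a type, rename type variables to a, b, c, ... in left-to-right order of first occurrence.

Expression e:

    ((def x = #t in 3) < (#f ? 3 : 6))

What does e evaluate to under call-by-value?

Derivation:
step 0: ((let x = true in 3) < (if false then 3 else 6))
step 1: [let@0] (3 < (if false then 3 else 6))
step 2: [if@1] (3 < 6)
step 3: [delta@root] true

Answer: true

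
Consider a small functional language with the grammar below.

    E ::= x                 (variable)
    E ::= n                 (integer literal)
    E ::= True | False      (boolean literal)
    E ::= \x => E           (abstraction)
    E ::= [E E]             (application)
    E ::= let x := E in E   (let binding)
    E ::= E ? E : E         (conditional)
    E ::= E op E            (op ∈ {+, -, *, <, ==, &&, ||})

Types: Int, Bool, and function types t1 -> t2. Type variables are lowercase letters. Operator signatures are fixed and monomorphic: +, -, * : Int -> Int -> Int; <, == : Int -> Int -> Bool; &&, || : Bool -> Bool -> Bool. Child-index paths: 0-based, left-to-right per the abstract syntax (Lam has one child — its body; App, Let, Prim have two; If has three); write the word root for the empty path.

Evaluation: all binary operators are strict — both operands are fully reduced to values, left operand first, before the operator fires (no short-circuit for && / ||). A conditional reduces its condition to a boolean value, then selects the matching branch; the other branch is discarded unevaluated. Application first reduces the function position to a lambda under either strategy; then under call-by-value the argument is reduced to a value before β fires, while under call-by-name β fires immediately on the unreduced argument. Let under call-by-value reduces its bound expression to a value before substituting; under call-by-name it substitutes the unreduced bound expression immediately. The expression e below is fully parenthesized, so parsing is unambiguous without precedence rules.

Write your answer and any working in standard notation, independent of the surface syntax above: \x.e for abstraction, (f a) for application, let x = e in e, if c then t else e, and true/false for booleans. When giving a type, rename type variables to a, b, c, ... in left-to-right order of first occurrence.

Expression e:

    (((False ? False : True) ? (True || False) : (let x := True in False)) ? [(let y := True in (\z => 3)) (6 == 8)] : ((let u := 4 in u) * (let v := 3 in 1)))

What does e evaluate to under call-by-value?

Answer: 3

Working:
step 0: (if (if (if false then false else true) then (true || false) else (let x = true in false)) then ((let y = true in (\z.3)) (6 == 8)) else ((let u = 4 in u) * (let v = 3 in 1)))
step 1: [if@0.0] (if (if true then (true || false) else (let x = true in false)) then ((let y = true in (\z.3)) (6 == 8)) else ((let u = 4 in u) * (let v = 3 in 1)))
step 2: [if@0] (if (true || false) then ((let y = true in (\z.3)) (6 == 8)) else ((let u = 4 in u) * (let v = 3 in 1)))
step 3: [delta@0] (if true then ((let y = true in (\z.3)) (6 == 8)) else ((let u = 4 in u) * (let v = 3 in 1)))
step 4: [if@root] ((let y = true in (\z.3)) (6 == 8))
step 5: [let@0] ((\z.3) (6 == 8))
step 6: [delta@1] ((\z.3) false)
step 7: [beta@root] 3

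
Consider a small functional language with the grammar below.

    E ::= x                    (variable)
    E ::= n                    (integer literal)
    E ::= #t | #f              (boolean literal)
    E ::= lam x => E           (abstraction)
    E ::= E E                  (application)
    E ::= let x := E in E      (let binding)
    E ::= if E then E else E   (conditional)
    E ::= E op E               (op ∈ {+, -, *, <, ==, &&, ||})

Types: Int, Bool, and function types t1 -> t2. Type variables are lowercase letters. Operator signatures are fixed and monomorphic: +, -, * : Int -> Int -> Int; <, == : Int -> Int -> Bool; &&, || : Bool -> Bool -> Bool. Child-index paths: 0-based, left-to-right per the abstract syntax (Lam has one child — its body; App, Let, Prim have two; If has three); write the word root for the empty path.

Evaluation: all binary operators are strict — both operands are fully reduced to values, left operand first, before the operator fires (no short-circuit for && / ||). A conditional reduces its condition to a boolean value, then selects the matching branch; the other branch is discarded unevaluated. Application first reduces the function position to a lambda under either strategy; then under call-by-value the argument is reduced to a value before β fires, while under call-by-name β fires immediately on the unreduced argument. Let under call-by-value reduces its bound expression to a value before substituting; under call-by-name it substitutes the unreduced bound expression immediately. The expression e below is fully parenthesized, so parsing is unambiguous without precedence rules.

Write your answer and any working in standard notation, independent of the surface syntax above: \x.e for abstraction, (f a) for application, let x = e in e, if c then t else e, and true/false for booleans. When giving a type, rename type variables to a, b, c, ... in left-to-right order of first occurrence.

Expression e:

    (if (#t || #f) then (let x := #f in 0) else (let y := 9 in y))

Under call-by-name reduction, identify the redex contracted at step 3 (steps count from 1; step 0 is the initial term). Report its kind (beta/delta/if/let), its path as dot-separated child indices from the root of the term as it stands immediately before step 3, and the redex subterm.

Trace:
step 0: (if (true || false) then (let x = false in 0) else (let y = 9 in y))
step 1: [delta@0] (if true then (let x = false in 0) else (let y = 9 in y))
step 2: [if@root] (let x = false in 0)
step 3: [let@root] 0

Answer: let at root : (let x = false in 0)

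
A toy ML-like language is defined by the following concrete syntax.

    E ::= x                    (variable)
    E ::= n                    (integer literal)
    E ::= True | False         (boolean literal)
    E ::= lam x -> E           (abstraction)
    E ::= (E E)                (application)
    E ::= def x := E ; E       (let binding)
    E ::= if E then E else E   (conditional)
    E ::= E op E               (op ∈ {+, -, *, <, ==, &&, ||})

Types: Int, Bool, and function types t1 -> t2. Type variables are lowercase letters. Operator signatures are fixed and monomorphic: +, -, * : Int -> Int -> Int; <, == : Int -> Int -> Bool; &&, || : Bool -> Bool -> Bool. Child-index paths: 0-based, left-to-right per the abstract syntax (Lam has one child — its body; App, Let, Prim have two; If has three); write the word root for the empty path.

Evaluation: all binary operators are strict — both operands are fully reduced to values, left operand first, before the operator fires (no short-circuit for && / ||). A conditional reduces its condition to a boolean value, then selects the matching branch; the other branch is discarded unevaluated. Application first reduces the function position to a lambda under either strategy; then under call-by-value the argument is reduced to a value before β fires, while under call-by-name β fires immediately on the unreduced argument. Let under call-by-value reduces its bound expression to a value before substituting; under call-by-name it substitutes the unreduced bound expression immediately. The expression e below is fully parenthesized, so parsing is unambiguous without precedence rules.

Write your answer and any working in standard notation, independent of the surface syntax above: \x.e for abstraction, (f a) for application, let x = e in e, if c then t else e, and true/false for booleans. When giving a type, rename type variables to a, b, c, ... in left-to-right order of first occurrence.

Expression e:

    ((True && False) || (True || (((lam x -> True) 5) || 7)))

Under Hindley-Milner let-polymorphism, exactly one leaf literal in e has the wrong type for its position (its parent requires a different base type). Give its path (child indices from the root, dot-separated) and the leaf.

Answer: 1.1.1 : 7

Trace:
  unify Bool ~ Bool
  unify Bool ~ Bool
  unify Bool ~ Bool
  unify Bool ~ Bool
\x._ : a -> Bool
  unify a -> Bool ~ Int -> b
  unify a ~ Int
  unify Bool ~ b
_ _ : Bool
  unify Bool ~ Bool
  unify Int ~ Bool
  FAIL: mismatch Int ~ Bool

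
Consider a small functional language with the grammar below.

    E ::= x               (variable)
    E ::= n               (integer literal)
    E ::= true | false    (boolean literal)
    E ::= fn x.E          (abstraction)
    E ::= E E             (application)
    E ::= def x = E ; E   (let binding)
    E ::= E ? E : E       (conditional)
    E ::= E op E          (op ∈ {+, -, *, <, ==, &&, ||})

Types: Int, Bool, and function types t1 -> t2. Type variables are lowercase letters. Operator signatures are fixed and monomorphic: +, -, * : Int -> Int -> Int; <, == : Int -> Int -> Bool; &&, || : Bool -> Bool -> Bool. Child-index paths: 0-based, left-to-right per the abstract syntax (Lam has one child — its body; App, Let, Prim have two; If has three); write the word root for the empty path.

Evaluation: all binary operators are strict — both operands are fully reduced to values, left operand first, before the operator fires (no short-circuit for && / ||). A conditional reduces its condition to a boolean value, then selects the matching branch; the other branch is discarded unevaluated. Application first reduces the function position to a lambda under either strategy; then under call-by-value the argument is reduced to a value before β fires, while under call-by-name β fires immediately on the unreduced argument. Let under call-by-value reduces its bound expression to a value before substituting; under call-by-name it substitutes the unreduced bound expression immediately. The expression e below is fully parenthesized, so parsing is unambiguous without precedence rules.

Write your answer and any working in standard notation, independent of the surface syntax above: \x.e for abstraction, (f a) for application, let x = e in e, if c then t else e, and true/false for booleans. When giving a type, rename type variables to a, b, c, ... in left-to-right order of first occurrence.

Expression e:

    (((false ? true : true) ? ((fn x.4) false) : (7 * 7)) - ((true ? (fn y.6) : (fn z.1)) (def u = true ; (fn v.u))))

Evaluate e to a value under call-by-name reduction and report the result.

Answer: -2

Working:
step 0: ((if (if false then true else true) then ((\x.4) false) else (7 * 7)) - ((if true then (\y.6) else (\z.1)) (let u = true in (\v.u))))
step 1: [if@0.0] ((if true then ((\x.4) false) else (7 * 7)) - ((if true then (\y.6) else (\z.1)) (let u = true in (\v.u))))
step 2: [if@0] (((\x.4) false) - ((if true then (\y.6) else (\z.1)) (let u = true in (\v.u))))
step 3: [beta@0] (4 - ((if true then (\y.6) else (\z.1)) (let u = true in (\v.u))))
step 4: [if@1.0] (4 - ((\y.6) (let u = true in (\v.u))))
step 5: [beta@1] (4 - 6)
step 6: [delta@root] -2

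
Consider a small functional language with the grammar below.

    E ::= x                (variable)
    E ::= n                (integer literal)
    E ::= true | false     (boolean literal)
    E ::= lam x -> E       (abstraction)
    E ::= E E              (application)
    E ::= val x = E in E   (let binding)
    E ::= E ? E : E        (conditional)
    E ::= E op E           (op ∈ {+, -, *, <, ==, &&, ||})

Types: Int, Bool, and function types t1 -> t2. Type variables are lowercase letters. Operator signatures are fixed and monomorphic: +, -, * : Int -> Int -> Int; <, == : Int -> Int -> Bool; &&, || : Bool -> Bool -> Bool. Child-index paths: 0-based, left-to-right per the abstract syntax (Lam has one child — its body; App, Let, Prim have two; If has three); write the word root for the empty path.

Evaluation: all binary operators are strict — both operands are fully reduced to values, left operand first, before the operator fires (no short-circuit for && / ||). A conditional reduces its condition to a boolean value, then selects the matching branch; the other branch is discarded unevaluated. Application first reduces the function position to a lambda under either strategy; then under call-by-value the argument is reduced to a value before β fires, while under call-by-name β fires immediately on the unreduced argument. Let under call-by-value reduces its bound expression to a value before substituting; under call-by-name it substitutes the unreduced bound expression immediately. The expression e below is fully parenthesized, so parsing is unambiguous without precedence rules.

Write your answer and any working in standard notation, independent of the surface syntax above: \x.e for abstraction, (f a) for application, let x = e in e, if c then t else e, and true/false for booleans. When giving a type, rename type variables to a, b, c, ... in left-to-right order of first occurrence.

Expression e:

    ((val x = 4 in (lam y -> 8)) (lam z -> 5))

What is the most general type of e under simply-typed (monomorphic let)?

Answer: Int

Working:
let x : Int
\y._ : a -> Int
\z._ : b -> Int
  unify a -> Int ~ (b -> Int) -> c
  unify a ~ b -> Int
  unify Int ~ c
_ _ : Int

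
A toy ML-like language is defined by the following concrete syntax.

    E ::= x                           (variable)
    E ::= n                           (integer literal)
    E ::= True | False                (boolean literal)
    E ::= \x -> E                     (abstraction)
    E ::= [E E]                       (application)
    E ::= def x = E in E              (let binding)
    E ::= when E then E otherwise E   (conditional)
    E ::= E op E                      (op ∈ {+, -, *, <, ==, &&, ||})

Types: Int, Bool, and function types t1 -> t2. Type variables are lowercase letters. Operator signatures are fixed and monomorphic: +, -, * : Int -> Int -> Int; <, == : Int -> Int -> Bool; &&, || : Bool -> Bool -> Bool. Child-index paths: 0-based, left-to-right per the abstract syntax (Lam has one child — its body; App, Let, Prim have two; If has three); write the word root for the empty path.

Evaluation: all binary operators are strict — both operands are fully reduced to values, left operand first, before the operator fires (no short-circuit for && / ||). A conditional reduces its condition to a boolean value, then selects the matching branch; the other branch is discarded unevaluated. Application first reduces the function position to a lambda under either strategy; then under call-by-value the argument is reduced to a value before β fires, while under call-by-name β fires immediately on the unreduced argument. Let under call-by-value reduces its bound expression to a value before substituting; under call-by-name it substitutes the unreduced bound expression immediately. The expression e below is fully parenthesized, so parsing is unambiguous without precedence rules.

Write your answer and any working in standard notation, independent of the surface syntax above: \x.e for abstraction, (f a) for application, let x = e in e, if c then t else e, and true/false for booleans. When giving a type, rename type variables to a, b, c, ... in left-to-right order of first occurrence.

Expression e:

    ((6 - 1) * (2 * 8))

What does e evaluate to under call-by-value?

Answer: 80

Trace:
step 0: ((6 - 1) * (2 * 8))
step 1: [delta@0] (5 * (2 * 8))
step 2: [delta@1] (5 * 16)
step 3: [delta@root] 80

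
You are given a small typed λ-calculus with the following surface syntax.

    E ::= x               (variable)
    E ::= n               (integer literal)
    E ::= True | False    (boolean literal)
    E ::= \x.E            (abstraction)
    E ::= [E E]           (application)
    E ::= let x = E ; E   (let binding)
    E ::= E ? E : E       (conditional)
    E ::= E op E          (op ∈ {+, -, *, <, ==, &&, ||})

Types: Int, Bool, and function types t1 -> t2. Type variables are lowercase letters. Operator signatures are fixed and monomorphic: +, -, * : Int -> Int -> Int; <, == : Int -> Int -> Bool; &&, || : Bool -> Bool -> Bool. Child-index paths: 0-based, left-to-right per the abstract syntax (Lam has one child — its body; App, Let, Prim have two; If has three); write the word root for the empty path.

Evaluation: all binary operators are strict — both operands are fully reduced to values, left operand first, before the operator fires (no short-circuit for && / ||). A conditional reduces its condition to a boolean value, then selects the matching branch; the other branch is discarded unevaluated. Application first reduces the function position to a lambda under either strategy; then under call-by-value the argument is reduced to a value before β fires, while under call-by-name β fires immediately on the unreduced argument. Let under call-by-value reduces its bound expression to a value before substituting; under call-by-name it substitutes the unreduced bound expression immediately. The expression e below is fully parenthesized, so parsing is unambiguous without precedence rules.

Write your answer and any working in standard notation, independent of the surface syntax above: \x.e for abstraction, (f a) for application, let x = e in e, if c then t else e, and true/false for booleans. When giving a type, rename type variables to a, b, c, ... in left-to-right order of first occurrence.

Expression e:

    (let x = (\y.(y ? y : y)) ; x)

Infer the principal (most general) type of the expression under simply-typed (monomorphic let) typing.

Answer: Bool -> Bool

Working:
y : a
  unify a ~ Bool
y : Bool
y : Bool
  unify Bool ~ Bool
\y._ : Bool -> Bool
let x : Bool -> Bool
x : Bool -> Bool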